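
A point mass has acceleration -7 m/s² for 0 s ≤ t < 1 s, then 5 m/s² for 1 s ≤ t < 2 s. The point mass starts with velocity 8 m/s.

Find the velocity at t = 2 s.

6 m/s

Δv equals the area under the a-t graph; then v = v₀ + Δv.
0–1 s: -7 × 1 = -7 m/s
1–2 s: 5 × 1 = 5 m/s
Δv = -2 m/s, so v(2) = 8 + (-2) = 6 m/s.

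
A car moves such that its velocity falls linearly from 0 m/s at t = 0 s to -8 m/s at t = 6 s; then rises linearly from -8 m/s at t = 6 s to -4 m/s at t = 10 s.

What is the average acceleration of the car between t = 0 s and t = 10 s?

-0.4 m/s²

Average acceleration = Δv/Δt = (-4 − 0)/(10 − 0) = -0.4 m/s².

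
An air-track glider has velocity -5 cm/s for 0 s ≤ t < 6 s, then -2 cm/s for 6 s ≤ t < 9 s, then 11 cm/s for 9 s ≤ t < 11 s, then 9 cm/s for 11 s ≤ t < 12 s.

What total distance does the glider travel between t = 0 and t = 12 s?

Total distance travelled is ∫|v| dt — sum the magnitudes of each area piece.
0–6 s: |-5| × 6 = 30 cm
6–9 s: |-2| × 3 = 6 cm
9–11 s: |11| × 2 = 22 cm
11–12 s: |9| × 1 = 9 cm
Total distance = 67 cm

67 cm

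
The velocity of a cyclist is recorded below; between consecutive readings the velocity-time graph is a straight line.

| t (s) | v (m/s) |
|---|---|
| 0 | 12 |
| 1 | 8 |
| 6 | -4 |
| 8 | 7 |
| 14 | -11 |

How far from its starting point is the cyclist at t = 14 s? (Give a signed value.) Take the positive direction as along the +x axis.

Net displacement equals the area under the velocity-time graph (areas below the axis count negative).
0–1 s: ½(12 + 8)(1) = 10 m
1–6 s: ½(8 + -4)(5) = 10 m
6–8 s: ½(-4 + 7)(2) = 3 m
8–14 s: ½(7 + -11)(6) = -12 m
Net displacement = 11 m

11 m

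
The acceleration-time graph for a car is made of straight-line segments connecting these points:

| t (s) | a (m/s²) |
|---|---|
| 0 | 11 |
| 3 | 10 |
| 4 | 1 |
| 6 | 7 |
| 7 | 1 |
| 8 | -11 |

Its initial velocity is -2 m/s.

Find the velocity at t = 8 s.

Δv equals the area under the a-t graph; then v = v₀ + Δv.
0–3 s: ½(11 + 10)(3) = 31.5 m/s
3–4 s: ½(10 + 1)(1) = 5.5 m/s
4–6 s: ½(1 + 7)(2) = 8 m/s
6–7 s: ½(7 + 1)(1) = 4 m/s
7–8 s: ½(1 + -11)(1) = -5 m/s
Δv = 44 m/s, so v(8) = -2 + (44) = 42 m/s.

42 m/s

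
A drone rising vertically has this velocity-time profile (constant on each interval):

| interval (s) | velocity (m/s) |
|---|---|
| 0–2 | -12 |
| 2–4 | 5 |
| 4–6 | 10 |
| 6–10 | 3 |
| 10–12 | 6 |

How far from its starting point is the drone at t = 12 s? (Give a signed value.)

30 m

Displacement is the signed area under the v-t curve.
0–2 s: -12 × 2 = -24 m
2–4 s: 5 × 2 = 10 m
4–6 s: 10 × 2 = 20 m
6–10 s: 3 × 4 = 12 m
10–12 s: 6 × 2 = 12 m
Net displacement = 30 m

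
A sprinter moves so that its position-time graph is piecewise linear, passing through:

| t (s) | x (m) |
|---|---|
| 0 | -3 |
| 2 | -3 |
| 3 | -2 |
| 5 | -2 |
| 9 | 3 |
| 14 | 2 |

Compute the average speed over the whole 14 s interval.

0.5 m/s

Average speed = (total path length)/(elapsed time); on a piecewise-linear x-t graph the path length is Σ|Δx|.
0–2 s: |Δx| = |-3 − -3| = 0 m
2–3 s: |Δx| = |-2 − -3| = 1 m
3–5 s: |Δx| = |-2 − -2| = 0 m
5–9 s: |Δx| = |3 − -2| = 5 m
9–14 s: |Δx| = |2 − 3| = 1 m
Total path = 7 m; average speed = 7/14 = 0.5 m/s.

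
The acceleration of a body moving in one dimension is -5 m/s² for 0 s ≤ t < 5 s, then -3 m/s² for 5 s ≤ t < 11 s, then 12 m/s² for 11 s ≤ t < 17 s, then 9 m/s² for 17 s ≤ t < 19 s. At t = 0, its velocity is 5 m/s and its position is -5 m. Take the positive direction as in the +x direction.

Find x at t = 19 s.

-142.5 m

On each constant-a segment, Δv = aΔt and Δx = v₀Δt + ½aΔt²; chain segment to segment.
0–5 s: v starts 5 m/s; Δx = 5·5 + ½·-5·5² = -37.5 m; v ends -20 m/s.
5–11 s: v starts -20 m/s; Δx = -20·6 + ½·-3·6² = -174 m; v ends -38 m/s.
11–17 s: v starts -38 m/s; Δx = -38·6 + ½·12·6² = -12 m; v ends 34 m/s.
17–19 s: v starts 34 m/s; Δx = 34·2 + ½·9·2² = 86 m; v ends 52 m/s.
x(19) = -5 + Σ Δx = -142.5 m.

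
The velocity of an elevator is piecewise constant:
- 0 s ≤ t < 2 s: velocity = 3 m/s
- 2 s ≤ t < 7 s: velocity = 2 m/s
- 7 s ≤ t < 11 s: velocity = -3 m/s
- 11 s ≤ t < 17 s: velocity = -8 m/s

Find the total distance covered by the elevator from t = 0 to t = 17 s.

Distance (not displacement) is the total path length: add the absolute areas under v-t.
0–2 s: |3| × 2 = 6 m
2–7 s: |2| × 5 = 10 m
7–11 s: |-3| × 4 = 12 m
11–17 s: |-8| × 6 = 48 m
Total distance = 76 m

76 m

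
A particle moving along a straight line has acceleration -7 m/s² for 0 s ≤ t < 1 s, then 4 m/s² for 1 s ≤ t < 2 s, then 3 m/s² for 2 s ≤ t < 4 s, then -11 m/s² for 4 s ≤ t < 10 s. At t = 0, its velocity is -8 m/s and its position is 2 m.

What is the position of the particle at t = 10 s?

-266.5 m

On each constant-a segment, Δv = aΔt and Δx = v₀Δt + ½aΔt²; chain segment to segment.
0–1 s: v starts -8 m/s; Δx = -8·1 + ½·-7·1² = -11.5 m; v ends -15 m/s.
1–2 s: v starts -15 m/s; Δx = -15·1 + ½·4·1² = -13 m; v ends -11 m/s.
2–4 s: v starts -11 m/s; Δx = -11·2 + ½·3·2² = -16 m; v ends -5 m/s.
4–10 s: v starts -5 m/s; Δx = -5·6 + ½·-11·6² = -228 m; v ends -71 m/s.
x(10) = 2 + Σ Δx = -266.5 m.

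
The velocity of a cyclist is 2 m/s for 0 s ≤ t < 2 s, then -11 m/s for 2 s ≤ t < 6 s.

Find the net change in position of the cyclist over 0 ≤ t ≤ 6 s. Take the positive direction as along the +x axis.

-40 m

Net displacement equals the area under the velocity-time graph (areas below the axis count negative).
0–2 s: 2 × 2 = 4 m
2–6 s: -11 × 4 = -44 m
Net displacement = -40 m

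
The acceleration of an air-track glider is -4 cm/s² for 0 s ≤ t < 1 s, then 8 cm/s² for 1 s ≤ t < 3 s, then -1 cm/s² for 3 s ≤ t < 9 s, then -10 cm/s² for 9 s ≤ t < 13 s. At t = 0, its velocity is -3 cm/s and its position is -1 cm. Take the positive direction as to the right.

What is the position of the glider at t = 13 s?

-36 cm

On each constant-a segment, Δv = aΔt and Δx = v₀Δt + ½aΔt²; chain segment to segment.
0–1 s: v starts -3 cm/s; Δx = -3·1 + ½·-4·1² = -5 cm; v ends -7 cm/s.
1–3 s: v starts -7 cm/s; Δx = -7·2 + ½·8·2² = 2 cm; v ends 9 cm/s.
3–9 s: v starts 9 cm/s; Δx = 9·6 + ½·-1·6² = 36 cm; v ends 3 cm/s.
9–13 s: v starts 3 cm/s; Δx = 3·4 + ½·-10·4² = -68 cm; v ends -37 cm/s.
x(13) = -1 + Σ Δx = -36 cm.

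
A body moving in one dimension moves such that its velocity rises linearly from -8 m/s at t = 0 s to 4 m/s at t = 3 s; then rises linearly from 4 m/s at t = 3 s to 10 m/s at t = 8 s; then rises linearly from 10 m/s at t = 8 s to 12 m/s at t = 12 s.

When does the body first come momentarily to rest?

v changes sign on 0–3 s (from -8 to 4); the graph is linear there, so v = 0 at t = 0 + (8)·(3 − 0)/(4 − -8) = 2 s.

t = 2 s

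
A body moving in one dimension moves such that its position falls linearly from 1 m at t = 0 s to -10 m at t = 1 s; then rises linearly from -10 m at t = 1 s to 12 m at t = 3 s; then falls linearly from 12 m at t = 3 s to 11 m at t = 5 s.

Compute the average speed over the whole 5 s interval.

6.8 m/s

Average speed = (total path length)/(elapsed time); on a piecewise-linear x-t graph the path length is Σ|Δx|.
0–1 s: |Δx| = |-10 − 1| = 11 m
1–3 s: |Δx| = |12 − -10| = 22 m
3–5 s: |Δx| = |11 − 12| = 1 m
Total path = 34 m; average speed = 34/5 = 6.8 m/s.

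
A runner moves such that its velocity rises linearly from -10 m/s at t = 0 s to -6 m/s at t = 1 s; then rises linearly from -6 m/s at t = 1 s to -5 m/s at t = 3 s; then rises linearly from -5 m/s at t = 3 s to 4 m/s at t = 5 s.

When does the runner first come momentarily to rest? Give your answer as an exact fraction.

t = 37/9 s

v changes sign on 3–5 s (from -5 to 4); the graph is linear there, so v = 0 at t = 3 + (5)·(5 − 3)/(4 − -5) = 37/9 s.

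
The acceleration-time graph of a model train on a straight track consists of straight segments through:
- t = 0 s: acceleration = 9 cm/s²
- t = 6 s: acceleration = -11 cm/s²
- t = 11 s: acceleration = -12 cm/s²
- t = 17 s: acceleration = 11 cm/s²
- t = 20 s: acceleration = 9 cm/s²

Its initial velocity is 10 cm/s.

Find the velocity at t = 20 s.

-26.5 cm/s

Δv equals the area under the a-t graph; then v = v₀ + Δv.
0–6 s: ½(9 + -11)(6) = -6 cm/s
6–11 s: ½(-11 + -12)(5) = -57.5 cm/s
11–17 s: ½(-12 + 11)(6) = -3 cm/s
17–20 s: ½(11 + 9)(3) = 30 cm/s
Δv = -36.5 cm/s, so v(20) = 10 + (-36.5) = -26.5 cm/s.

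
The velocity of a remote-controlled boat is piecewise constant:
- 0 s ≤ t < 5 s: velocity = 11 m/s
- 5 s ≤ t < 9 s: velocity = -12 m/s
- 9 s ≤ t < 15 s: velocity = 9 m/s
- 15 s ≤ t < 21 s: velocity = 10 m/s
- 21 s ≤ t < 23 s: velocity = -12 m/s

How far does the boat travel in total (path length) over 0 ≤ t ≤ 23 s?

241 m

Distance (not displacement) is the total path length: add the absolute areas under v-t.
0–5 s: |11| × 5 = 55 m
5–9 s: |-12| × 4 = 48 m
9–15 s: |9| × 6 = 54 m
15–21 s: |10| × 6 = 60 m
21–23 s: |-12| × 2 = 24 m
Total distance = 241 m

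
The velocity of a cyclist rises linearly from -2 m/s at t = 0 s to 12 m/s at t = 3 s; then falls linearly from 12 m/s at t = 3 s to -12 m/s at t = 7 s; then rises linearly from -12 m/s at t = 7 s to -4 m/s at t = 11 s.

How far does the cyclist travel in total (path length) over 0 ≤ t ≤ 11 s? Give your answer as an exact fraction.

503/7 m

Distance (not displacement) is the total path length: add the absolute areas under v-t.
0–3 s: v = 0 at t = 3/7 s; triangle areas 3/7 + 108/7 = 111/7 m
3–7 s: v = 0 at t = 5 s; triangle areas 12 + 12 = 24 m
7–11 s: |½(-12 + -4)(4)| = 32 m
Total distance = 503/7 m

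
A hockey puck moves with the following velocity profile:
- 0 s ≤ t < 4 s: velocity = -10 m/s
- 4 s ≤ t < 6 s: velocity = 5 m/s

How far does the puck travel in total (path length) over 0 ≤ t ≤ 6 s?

50 m

Distance (not displacement) is the total path length: add the absolute areas under v-t.
0–4 s: |-10| × 4 = 40 m
4–6 s: |5| × 2 = 10 m
Total distance = 50 m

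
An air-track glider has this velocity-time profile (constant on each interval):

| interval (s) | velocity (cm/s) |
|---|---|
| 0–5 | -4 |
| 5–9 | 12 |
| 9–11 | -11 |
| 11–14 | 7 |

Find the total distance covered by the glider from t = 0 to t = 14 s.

Distance (not displacement) is the total path length: add the absolute areas under v-t.
0–5 s: |-4| × 5 = 20 cm
5–9 s: |12| × 4 = 48 cm
9–11 s: |-11| × 2 = 22 cm
11–14 s: |7| × 3 = 21 cm
Total distance = 111 cm

111 cm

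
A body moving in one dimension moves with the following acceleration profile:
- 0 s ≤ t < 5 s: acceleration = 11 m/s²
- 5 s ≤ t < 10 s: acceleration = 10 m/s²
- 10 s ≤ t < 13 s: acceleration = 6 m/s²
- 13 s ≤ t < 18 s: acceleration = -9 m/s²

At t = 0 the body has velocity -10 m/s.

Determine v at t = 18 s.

Δv equals the area under the a-t graph; then v = v₀ + Δv.
0–5 s: 11 × 5 = 55 m/s
5–10 s: 10 × 5 = 50 m/s
10–13 s: 6 × 3 = 18 m/s
13–18 s: -9 × 5 = -45 m/s
Δv = 78 m/s, so v(18) = -10 + (78) = 68 m/s.

68 m/s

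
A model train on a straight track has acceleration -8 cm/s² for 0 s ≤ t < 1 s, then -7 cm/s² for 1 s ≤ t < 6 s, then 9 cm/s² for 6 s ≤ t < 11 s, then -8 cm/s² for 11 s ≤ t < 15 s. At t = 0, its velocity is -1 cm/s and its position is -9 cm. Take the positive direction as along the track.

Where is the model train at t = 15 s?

-314 cm

On each constant-a segment, Δv = aΔt and Δx = v₀Δt + ½aΔt²; chain segment to segment.
0–1 s: v starts -1 cm/s; Δx = -1·1 + ½·-8·1² = -5 cm; v ends -9 cm/s.
1–6 s: v starts -9 cm/s; Δx = -9·5 + ½·-7·5² = -132.5 cm; v ends -44 cm/s.
6–11 s: v starts -44 cm/s; Δx = -44·5 + ½·9·5² = -107.5 cm; v ends 1 cm/s.
11–15 s: v starts 1 cm/s; Δx = 1·4 + ½·-8·4² = -60 cm; v ends -31 cm/s.
x(15) = -9 + Σ Δx = -314 cm.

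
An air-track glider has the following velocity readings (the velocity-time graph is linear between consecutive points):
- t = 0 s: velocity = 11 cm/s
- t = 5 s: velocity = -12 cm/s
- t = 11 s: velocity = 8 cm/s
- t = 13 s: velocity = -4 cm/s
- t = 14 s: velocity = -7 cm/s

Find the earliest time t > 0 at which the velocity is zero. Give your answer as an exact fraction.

t = 55/23 s

v changes sign on 0–5 s (from 11 to -12); the graph is linear there, so v = 0 at t = 0 + (-11)·(5 − 0)/(-12 − 11) = 55/23 s.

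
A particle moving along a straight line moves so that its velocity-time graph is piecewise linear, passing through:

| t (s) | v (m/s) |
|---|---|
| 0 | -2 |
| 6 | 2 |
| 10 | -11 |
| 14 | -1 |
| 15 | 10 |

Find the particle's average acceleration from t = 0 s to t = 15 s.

Average acceleration = Δv/Δt = (10 − -2)/(15 − 0) = 0.8 m/s².

0.8 m/s²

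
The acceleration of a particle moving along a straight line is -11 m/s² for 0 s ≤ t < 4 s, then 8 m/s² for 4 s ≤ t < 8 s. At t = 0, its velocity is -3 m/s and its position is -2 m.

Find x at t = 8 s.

-226 m

On each constant-a segment, Δv = aΔt and Δx = v₀Δt + ½aΔt²; chain segment to segment.
0–4 s: v starts -3 m/s; Δx = -3·4 + ½·-11·4² = -100 m; v ends -47 m/s.
4–8 s: v starts -47 m/s; Δx = -47·4 + ½·8·4² = -124 m; v ends -15 m/s.
x(8) = -2 + Σ Δx = -226 m.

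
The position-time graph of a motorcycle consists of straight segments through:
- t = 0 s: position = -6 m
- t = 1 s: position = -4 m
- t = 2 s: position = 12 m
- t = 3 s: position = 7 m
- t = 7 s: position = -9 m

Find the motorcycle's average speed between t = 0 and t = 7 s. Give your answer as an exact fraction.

39/7 m/s

Average speed = (total path length)/(elapsed time); on a piecewise-linear x-t graph the path length is Σ|Δx|.
0–1 s: |Δx| = |-4 − -6| = 2 m
1–2 s: |Δx| = |12 − -4| = 16 m
2–3 s: |Δx| = |7 − 12| = 5 m
3–7 s: |Δx| = |-9 − 7| = 16 m
Total path = 39 m; average speed = 39/7 = 39/7 m/s.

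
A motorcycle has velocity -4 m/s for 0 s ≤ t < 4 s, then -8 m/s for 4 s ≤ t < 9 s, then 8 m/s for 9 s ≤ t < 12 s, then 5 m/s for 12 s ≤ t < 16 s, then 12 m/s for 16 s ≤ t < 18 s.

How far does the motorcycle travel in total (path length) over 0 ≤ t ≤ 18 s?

124 m

Distance (not displacement) is the total path length: add the absolute areas under v-t.
0–4 s: |-4| × 4 = 16 m
4–9 s: |-8| × 5 = 40 m
9–12 s: |8| × 3 = 24 m
12–16 s: |5| × 4 = 20 m
16–18 s: |12| × 2 = 24 m
Total distance = 124 m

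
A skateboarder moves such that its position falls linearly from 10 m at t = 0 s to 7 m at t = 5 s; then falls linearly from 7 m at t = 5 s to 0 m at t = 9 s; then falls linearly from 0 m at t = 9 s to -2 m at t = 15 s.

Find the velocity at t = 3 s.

-0.6 m/s

Velocity is the slope of the x-t graph on 0–5 s: (7 − 10)/(5 − 0) = -0.6 m/s.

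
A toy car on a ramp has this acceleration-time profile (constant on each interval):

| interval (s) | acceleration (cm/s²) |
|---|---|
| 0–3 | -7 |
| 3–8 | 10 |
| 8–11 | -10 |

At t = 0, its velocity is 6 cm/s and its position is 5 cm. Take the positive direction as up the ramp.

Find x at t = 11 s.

101.5 cm

On each constant-a segment, Δv = aΔt and Δx = v₀Δt + ½aΔt²; chain segment to segment.
0–3 s: v starts 6 cm/s; Δx = 6·3 + ½·-7·3² = -13.5 cm; v ends -15 cm/s.
3–8 s: v starts -15 cm/s; Δx = -15·5 + ½·10·5² = 50 cm; v ends 35 cm/s.
8–11 s: v starts 35 cm/s; Δx = 35·3 + ½·-10·3² = 60 cm; v ends 5 cm/s.
x(11) = 5 + Σ Δx = 101.5 cm.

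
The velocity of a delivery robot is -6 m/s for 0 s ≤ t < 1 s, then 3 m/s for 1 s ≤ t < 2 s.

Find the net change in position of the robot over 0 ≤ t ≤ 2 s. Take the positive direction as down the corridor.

-3 m

Displacement is the signed area under the v-t curve.
0–1 s: -6 × 1 = -6 m
1–2 s: 3 × 1 = 3 m
Net displacement = -3 m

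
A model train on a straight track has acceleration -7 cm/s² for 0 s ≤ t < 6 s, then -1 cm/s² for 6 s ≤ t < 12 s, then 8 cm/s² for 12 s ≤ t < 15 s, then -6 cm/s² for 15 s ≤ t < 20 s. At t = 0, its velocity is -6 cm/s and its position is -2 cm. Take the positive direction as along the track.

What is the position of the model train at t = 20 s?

-821 cm

On each constant-a segment, Δv = aΔt and Δx = v₀Δt + ½aΔt²; chain segment to segment.
0–6 s: v starts -6 cm/s; Δx = -6·6 + ½·-7·6² = -162 cm; v ends -48 cm/s.
6–12 s: v starts -48 cm/s; Δx = -48·6 + ½·-1·6² = -306 cm; v ends -54 cm/s.
12–15 s: v starts -54 cm/s; Δx = -54·3 + ½·8·3² = -126 cm; v ends -30 cm/s.
15–20 s: v starts -30 cm/s; Δx = -30·5 + ½·-6·5² = -225 cm; v ends -60 cm/s.
x(20) = -2 + Σ Δx = -821 cm.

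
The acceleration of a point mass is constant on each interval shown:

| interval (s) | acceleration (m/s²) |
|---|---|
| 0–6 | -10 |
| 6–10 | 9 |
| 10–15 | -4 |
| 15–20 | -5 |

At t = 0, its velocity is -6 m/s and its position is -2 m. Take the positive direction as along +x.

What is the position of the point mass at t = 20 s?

On each constant-a segment, Δv = aΔt and Δx = v₀Δt + ½aΔt²; chain segment to segment.
0–6 s: v starts -6 m/s; Δx = -6·6 + ½·-10·6² = -216 m; v ends -66 m/s.
6–10 s: v starts -66 m/s; Δx = -66·4 + ½·9·4² = -192 m; v ends -30 m/s.
10–15 s: v starts -30 m/s; Δx = -30·5 + ½·-4·5² = -200 m; v ends -50 m/s.
15–20 s: v starts -50 m/s; Δx = -50·5 + ½·-5·5² = -312.5 m; v ends -75 m/s.
x(20) = -2 + Σ Δx = -922.5 m.

-922.5 m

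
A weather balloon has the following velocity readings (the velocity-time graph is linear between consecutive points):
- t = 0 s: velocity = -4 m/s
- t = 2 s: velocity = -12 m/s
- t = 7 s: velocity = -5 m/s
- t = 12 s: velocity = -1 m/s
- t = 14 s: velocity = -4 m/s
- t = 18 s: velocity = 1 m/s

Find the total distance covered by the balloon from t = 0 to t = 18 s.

Distance (not displacement) is the total path length: add the absolute areas under v-t.
0–2 s: |½(-4 + -12)(2)| = 16 m
2–7 s: |½(-12 + -5)(5)| = 42.5 m
7–12 s: |½(-5 + -1)(5)| = 15 m
12–14 s: |½(-1 + -4)(2)| = 5 m
14–18 s: v = 0 at t = 17.2 s; triangle areas 6.4 + 0.4 = 6.8 m
Total distance = 85.3 m

85.3 m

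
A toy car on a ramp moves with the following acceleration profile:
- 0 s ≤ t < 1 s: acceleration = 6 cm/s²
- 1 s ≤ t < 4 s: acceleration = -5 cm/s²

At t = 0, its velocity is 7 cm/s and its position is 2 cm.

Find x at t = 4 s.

On each constant-a segment, Δv = aΔt and Δx = v₀Δt + ½aΔt²; chain segment to segment.
0–1 s: v starts 7 cm/s; Δx = 7·1 + ½·6·1² = 10 cm; v ends 13 cm/s.
1–4 s: v starts 13 cm/s; Δx = 13·3 + ½·-5·3² = 16.5 cm; v ends -2 cm/s.
x(4) = 2 + Σ Δx = 28.5 cm.

28.5 cm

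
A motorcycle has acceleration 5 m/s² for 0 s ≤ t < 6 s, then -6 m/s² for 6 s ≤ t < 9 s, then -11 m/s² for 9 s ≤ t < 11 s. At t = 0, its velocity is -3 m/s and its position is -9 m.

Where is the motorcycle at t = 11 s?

On each constant-a segment, Δv = aΔt and Δx = v₀Δt + ½aΔt²; chain segment to segment.
0–6 s: v starts -3 m/s; Δx = -3·6 + ½·5·6² = 72 m; v ends 27 m/s.
6–9 s: v starts 27 m/s; Δx = 27·3 + ½·-6·3² = 54 m; v ends 9 m/s.
9–11 s: v starts 9 m/s; Δx = 9·2 + ½·-11·2² = -4 m; v ends -13 m/s.
x(11) = -9 + Σ Δx = 113 m.

113 m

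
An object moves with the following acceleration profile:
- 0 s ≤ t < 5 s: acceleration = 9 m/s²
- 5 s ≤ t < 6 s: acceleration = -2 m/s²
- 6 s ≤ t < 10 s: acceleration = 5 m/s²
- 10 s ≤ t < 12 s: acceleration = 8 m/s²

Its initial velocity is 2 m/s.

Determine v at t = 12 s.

Δv equals the area under the a-t graph; then v = v₀ + Δv.
0–5 s: 9 × 5 = 45 m/s
5–6 s: -2 × 1 = -2 m/s
6–10 s: 5 × 4 = 20 m/s
10–12 s: 8 × 2 = 16 m/s
Δv = 79 m/s, so v(12) = 2 + (79) = 81 m/s.

81 m/s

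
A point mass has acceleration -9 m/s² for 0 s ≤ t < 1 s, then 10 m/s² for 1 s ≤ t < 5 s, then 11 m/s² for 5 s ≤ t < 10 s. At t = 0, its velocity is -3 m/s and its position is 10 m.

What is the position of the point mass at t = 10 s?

On each constant-a segment, Δv = aΔt and Δx = v₀Δt + ½aΔt²; chain segment to segment.
0–1 s: v starts -3 m/s; Δx = -3·1 + ½·-9·1² = -7.5 m; v ends -12 m/s.
1–5 s: v starts -12 m/s; Δx = -12·4 + ½·10·4² = 32 m; v ends 28 m/s.
5–10 s: v starts 28 m/s; Δx = 28·5 + ½·11·5² = 277.5 m; v ends 83 m/s.
x(10) = 10 + Σ Δx = 312 m.

312 m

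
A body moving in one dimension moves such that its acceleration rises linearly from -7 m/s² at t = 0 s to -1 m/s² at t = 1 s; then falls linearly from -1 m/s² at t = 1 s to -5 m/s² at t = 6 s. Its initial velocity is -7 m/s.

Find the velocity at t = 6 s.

-26 m/s

Δv equals the area under the a-t graph; then v = v₀ + Δv.
0–1 s: ½(-7 + -1)(1) = -4 m/s
1–6 s: ½(-1 + -5)(5) = -15 m/s
Δv = -19 m/s, so v(6) = -7 + (-19) = -26 m/s.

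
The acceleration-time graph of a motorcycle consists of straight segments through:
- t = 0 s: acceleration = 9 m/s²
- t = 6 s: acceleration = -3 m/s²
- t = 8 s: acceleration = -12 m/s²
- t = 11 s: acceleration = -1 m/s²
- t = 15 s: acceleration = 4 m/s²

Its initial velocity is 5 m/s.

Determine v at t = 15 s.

-5.5 m/s

Δv equals the area under the a-t graph; then v = v₀ + Δv.
0–6 s: ½(9 + -3)(6) = 18 m/s
6–8 s: ½(-3 + -12)(2) = -15 m/s
8–11 s: ½(-12 + -1)(3) = -19.5 m/s
11–15 s: ½(-1 + 4)(4) = 6 m/s
Δv = -10.5 m/s, so v(15) = 5 + (-10.5) = -5.5 m/s.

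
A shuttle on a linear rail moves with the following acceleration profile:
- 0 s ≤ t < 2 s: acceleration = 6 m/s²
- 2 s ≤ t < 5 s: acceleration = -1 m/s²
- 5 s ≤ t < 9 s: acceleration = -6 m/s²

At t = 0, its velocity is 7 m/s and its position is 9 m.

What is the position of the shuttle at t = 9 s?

103.5 m

On each constant-a segment, Δv = aΔt and Δx = v₀Δt + ½aΔt²; chain segment to segment.
0–2 s: v starts 7 m/s; Δx = 7·2 + ½·6·2² = 26 m; v ends 19 m/s.
2–5 s: v starts 19 m/s; Δx = 19·3 + ½·-1·3² = 52.5 m; v ends 16 m/s.
5–9 s: v starts 16 m/s; Δx = 16·4 + ½·-6·4² = 16 m; v ends -8 m/s.
x(9) = 9 + Σ Δx = 103.5 m.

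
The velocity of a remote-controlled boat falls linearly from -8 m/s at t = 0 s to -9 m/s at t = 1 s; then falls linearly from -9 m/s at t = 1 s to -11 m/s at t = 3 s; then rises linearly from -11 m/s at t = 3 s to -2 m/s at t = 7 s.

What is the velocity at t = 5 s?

-6.5 m/s

On 3–7 s the graph is linear from -11 to -2 m/s: v(5) = -11 + (-2 − -11)·(5 − 3)/(7 − 3) = -6.5 m/s.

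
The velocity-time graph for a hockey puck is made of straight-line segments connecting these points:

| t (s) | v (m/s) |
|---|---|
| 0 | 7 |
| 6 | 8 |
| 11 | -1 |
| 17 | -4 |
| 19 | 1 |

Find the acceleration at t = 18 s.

Acceleration is the slope of the v-t graph on 17–19 s: (1 − -4)/(19 − 17) = 2.5 m/s².

2.5 m/s²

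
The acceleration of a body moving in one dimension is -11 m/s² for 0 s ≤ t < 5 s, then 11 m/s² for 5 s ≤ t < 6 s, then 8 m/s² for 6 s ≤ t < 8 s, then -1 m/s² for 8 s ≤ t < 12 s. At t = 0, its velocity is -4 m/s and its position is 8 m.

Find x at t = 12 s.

-419 m

On each constant-a segment, Δv = aΔt and Δx = v₀Δt + ½aΔt²; chain segment to segment.
0–5 s: v starts -4 m/s; Δx = -4·5 + ½·-11·5² = -157.5 m; v ends -59 m/s.
5–6 s: v starts -59 m/s; Δx = -59·1 + ½·11·1² = -53.5 m; v ends -48 m/s.
6–8 s: v starts -48 m/s; Δx = -48·2 + ½·8·2² = -80 m; v ends -32 m/s.
8–12 s: v starts -32 m/s; Δx = -32·4 + ½·-1·4² = -136 m; v ends -36 m/s.
x(12) = 8 + Σ Δx = -419 m.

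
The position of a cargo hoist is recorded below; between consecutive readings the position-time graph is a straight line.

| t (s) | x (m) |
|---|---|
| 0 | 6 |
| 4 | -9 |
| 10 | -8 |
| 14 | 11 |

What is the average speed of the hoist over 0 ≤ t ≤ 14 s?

2.5 m/s

Average speed = (total path length)/(elapsed time); on a piecewise-linear x-t graph the path length is Σ|Δx|.
0–4 s: |Δx| = |-9 − 6| = 15 m
4–10 s: |Δx| = |-8 − -9| = 1 m
10–14 s: |Δx| = |11 − -8| = 19 m
Total path = 35 m; average speed = 35/14 = 2.5 m/s.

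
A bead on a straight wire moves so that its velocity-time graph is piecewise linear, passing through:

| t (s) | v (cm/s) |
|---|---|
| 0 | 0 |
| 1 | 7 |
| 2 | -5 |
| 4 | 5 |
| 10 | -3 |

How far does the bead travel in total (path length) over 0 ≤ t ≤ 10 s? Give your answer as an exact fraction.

73/3 cm

Total distance travelled is ∫|v| dt — sum the magnitudes of each area piece.
0–1 s: |½(0 + 7)(1)| = 3.5 cm
1–2 s: v = 0 at t = 19/12 s; triangle areas 49/24 + 25/24 = 37/12 cm
2–4 s: v = 0 at t = 3 s; triangle areas 2.5 + 2.5 = 5 cm
4–10 s: v = 0 at t = 7.75 s; triangle areas 9.375 + 3.375 = 12.75 cm
Total distance = 73/3 cm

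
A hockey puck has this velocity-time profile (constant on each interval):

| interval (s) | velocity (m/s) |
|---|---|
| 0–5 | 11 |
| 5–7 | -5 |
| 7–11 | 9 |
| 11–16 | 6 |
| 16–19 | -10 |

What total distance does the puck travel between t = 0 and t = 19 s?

161 m

Total distance travelled is ∫|v| dt — sum the magnitudes of each area piece.
0–5 s: |11| × 5 = 55 m
5–7 s: |-5| × 2 = 10 m
7–11 s: |9| × 4 = 36 m
11–16 s: |6| × 5 = 30 m
16–19 s: |-10| × 3 = 30 m
Total distance = 161 m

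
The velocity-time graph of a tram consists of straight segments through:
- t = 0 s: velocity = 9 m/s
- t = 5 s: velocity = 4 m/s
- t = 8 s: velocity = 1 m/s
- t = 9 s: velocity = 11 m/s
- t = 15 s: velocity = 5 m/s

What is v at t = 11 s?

9 m/s

On 9–15 s the graph is linear from 11 to 5 m/s: v(11) = 11 + (5 − 11)·(11 − 9)/(15 − 9) = 9 m/s.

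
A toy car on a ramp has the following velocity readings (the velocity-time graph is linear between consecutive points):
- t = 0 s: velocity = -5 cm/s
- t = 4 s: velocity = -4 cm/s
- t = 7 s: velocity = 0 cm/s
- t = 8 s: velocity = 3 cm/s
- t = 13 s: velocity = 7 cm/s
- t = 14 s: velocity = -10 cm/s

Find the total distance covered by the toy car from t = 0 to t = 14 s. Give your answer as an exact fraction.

Distance (not displacement) is the total path length: add the absolute areas under v-t.
0–4 s: |½(-5 + -4)(4)| = 18 cm
4–7 s: |½(-4 + 0)(3)| = 6 cm
7–8 s: |½(0 + 3)(1)| = 1.5 cm
8–13 s: |½(3 + 7)(5)| = 25 cm
13–14 s: v = 0 at t = 228/17 s; triangle areas 49/34 + 50/17 = 149/34 cm
Total distance = 933/17 cm

933/17 cm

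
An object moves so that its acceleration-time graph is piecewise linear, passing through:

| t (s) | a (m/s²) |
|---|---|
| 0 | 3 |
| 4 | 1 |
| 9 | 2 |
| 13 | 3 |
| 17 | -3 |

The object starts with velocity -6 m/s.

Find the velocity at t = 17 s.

Δv equals the area under the a-t graph; then v = v₀ + Δv.
0–4 s: ½(3 + 1)(4) = 8 m/s
4–9 s: ½(1 + 2)(5) = 7.5 m/s
9–13 s: ½(2 + 3)(4) = 10 m/s
13–17 s: ½(3 + -3)(4) = 0 m/s
Δv = 25.5 m/s, so v(17) = -6 + (25.5) = 19.5 m/s.

19.5 m/s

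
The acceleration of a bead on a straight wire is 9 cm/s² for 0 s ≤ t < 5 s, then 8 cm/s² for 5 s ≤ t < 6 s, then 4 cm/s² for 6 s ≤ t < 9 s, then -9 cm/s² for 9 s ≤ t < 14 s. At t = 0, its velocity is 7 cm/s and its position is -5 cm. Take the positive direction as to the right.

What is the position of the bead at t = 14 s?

On each constant-a segment, Δv = aΔt and Δx = v₀Δt + ½aΔt²; chain segment to segment.
0–5 s: v starts 7 cm/s; Δx = 7·5 + ½·9·5² = 147.5 cm; v ends 52 cm/s.
5–6 s: v starts 52 cm/s; Δx = 52·1 + ½·8·1² = 56 cm; v ends 60 cm/s.
6–9 s: v starts 60 cm/s; Δx = 60·3 + ½·4·3² = 198 cm; v ends 72 cm/s.
9–14 s: v starts 72 cm/s; Δx = 72·5 + ½·-9·5² = 247.5 cm; v ends 27 cm/s.
x(14) = -5 + Σ Δx = 644 cm.

644 cm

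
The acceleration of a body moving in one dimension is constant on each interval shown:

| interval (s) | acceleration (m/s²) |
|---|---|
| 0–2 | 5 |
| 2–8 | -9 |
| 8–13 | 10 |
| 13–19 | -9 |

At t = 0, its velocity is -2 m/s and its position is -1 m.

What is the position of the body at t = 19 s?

-352 m

On each constant-a segment, Δv = aΔt and Δx = v₀Δt + ½aΔt²; chain segment to segment.
0–2 s: v starts -2 m/s; Δx = -2·2 + ½·5·2² = 6 m; v ends 8 m/s.
2–8 s: v starts 8 m/s; Δx = 8·6 + ½·-9·6² = -114 m; v ends -46 m/s.
8–13 s: v starts -46 m/s; Δx = -46·5 + ½·10·5² = -105 m; v ends 4 m/s.
13–19 s: v starts 4 m/s; Δx = 4·6 + ½·-9·6² = -138 m; v ends -50 m/s.
x(19) = -1 + Σ Δx = -352 m.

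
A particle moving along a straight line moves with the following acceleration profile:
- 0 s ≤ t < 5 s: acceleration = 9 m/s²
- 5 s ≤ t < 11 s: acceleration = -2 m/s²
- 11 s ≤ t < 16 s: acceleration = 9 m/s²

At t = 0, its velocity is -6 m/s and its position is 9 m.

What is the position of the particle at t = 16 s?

537 m

On each constant-a segment, Δv = aΔt and Δx = v₀Δt + ½aΔt²; chain segment to segment.
0–5 s: v starts -6 m/s; Δx = -6·5 + ½·9·5² = 82.5 m; v ends 39 m/s.
5–11 s: v starts 39 m/s; Δx = 39·6 + ½·-2·6² = 198 m; v ends 27 m/s.
11–16 s: v starts 27 m/s; Δx = 27·5 + ½·9·5² = 247.5 m; v ends 72 m/s.
x(16) = 9 + Σ Δx = 537 m.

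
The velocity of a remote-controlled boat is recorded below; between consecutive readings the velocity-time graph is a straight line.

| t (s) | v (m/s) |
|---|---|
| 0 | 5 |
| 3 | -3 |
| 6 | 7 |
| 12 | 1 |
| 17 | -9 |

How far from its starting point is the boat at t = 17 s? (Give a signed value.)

13 m

Net displacement equals the area under the velocity-time graph (areas below the axis count negative).
0–3 s: ½(5 + -3)(3) = 3 m
3–6 s: ½(-3 + 7)(3) = 6 m
6–12 s: ½(7 + 1)(6) = 24 m
12–17 s: ½(1 + -9)(5) = -20 m
Net displacement = 13 m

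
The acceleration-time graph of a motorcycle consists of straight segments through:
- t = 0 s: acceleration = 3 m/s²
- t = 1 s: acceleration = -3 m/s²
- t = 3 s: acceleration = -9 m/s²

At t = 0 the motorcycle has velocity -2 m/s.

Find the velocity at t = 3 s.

-14 m/s

Δv equals the area under the a-t graph; then v = v₀ + Δv.
0–1 s: ½(3 + -3)(1) = 0 m/s
1–3 s: ½(-3 + -9)(2) = -12 m/s
Δv = -12 m/s, so v(3) = -2 + (-12) = -14 m/s.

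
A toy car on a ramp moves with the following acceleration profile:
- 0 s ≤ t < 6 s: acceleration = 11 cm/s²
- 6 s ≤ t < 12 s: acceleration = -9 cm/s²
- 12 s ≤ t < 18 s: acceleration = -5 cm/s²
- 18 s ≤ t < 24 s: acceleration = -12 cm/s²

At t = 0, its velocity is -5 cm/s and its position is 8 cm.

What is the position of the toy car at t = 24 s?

-22 cm

On each constant-a segment, Δv = aΔt and Δx = v₀Δt + ½aΔt²; chain segment to segment.
0–6 s: v starts -5 cm/s; Δx = -5·6 + ½·11·6² = 168 cm; v ends 61 cm/s.
6–12 s: v starts 61 cm/s; Δx = 61·6 + ½·-9·6² = 204 cm; v ends 7 cm/s.
12–18 s: v starts 7 cm/s; Δx = 7·6 + ½·-5·6² = -48 cm; v ends -23 cm/s.
18–24 s: v starts -23 cm/s; Δx = -23·6 + ½·-12·6² = -354 cm; v ends -95 cm/s.
x(24) = 8 + Σ Δx = -22 cm.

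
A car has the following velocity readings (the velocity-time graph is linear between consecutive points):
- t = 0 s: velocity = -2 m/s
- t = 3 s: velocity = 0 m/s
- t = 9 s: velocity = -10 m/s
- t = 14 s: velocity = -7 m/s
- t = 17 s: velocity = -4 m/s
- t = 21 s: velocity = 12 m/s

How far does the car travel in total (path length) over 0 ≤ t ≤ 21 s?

112 m

Distance (not displacement) is the total path length: add the absolute areas under v-t.
0–3 s: |½(-2 + 0)(3)| = 3 m
3–9 s: |½(0 + -10)(6)| = 30 m
9–14 s: |½(-10 + -7)(5)| = 42.5 m
14–17 s: |½(-7 + -4)(3)| = 16.5 m
17–21 s: v = 0 at t = 18 s; triangle areas 2 + 18 = 20 m
Total distance = 112 m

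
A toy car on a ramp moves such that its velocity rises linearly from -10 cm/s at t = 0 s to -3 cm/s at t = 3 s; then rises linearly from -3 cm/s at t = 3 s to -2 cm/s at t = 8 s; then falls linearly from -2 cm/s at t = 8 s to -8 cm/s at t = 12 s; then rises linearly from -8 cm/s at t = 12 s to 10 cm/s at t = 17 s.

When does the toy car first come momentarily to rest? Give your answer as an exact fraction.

v changes sign on 12–17 s (from -8 to 10); the graph is linear there, so v = 0 at t = 12 + (8)·(17 − 12)/(10 − -8) = 128/9 s.

t = 128/9 s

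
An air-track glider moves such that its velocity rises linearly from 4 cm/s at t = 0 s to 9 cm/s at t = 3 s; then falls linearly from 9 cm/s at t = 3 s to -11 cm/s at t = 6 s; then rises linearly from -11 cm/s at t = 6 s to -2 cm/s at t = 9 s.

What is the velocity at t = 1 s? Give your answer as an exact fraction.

On 0–3 s the graph is linear from 4 to 9 cm/s: v(1) = 4 + (9 − 4)·(1 − 0)/(3 − 0) = 17/3 cm/s.

17/3 cm/s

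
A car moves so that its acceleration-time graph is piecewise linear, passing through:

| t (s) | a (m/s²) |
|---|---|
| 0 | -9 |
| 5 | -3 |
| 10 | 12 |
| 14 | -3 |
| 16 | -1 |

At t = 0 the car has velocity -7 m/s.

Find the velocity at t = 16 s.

Δv equals the area under the a-t graph; then v = v₀ + Δv.
0–5 s: ½(-9 + -3)(5) = -30 m/s
5–10 s: ½(-3 + 12)(5) = 22.5 m/s
10–14 s: ½(12 + -3)(4) = 18 m/s
14–16 s: ½(-3 + -1)(2) = -4 m/s
Δv = 6.5 m/s, so v(16) = -7 + (6.5) = -0.5 m/s.

-0.5 m/s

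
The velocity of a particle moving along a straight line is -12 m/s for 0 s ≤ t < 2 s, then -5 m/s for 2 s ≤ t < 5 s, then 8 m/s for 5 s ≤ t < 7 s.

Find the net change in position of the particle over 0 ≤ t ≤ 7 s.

Displacement is the signed area under the v-t curve.
0–2 s: -12 × 2 = -24 m
2–5 s: -5 × 3 = -15 m
5–7 s: 8 × 2 = 16 m
Net displacement = -23 m

-23 m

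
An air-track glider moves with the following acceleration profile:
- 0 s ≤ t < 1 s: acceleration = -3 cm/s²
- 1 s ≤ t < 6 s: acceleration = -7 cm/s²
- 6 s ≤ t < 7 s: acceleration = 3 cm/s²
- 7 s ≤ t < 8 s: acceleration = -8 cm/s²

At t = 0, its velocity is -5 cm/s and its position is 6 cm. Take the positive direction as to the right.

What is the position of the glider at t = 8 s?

-213.5 cm

On each constant-a segment, Δv = aΔt and Δx = v₀Δt + ½aΔt²; chain segment to segment.
0–1 s: v starts -5 cm/s; Δx = -5·1 + ½·-3·1² = -6.5 cm; v ends -8 cm/s.
1–6 s: v starts -8 cm/s; Δx = -8·5 + ½·-7·5² = -127.5 cm; v ends -43 cm/s.
6–7 s: v starts -43 cm/s; Δx = -43·1 + ½·3·1² = -41.5 cm; v ends -40 cm/s.
7–8 s: v starts -40 cm/s; Δx = -40·1 + ½·-8·1² = -44 cm; v ends -48 cm/s.
x(8) = 6 + Σ Δx = -213.5 cm.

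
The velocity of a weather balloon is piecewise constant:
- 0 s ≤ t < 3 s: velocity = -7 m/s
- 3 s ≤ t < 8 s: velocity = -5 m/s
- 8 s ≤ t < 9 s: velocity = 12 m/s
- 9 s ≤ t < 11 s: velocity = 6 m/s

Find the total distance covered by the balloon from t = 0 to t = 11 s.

70 m

Total distance travelled is ∫|v| dt — sum the magnitudes of each area piece.
0–3 s: |-7| × 3 = 21 m
3–8 s: |-5| × 5 = 25 m
8–9 s: |12| × 1 = 12 m
9–11 s: |6| × 2 = 12 m
Total distance = 70 m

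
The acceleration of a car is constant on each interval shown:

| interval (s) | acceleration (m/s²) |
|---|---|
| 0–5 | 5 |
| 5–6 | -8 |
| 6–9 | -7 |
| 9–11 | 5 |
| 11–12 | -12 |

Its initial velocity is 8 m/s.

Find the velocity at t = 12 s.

Δv equals the area under the a-t graph; then v = v₀ + Δv.
0–5 s: 5 × 5 = 25 m/s
5–6 s: -8 × 1 = -8 m/s
6–9 s: -7 × 3 = -21 m/s
9–11 s: 5 × 2 = 10 m/s
11–12 s: -12 × 1 = -12 m/s
Δv = -6 m/s, so v(12) = 8 + (-6) = 2 m/s.

2 m/s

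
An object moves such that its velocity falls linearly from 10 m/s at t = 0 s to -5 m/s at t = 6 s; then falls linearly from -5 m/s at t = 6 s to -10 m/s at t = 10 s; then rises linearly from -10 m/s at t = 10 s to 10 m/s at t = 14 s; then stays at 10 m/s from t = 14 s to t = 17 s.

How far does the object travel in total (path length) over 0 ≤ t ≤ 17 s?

105 m

Distance (not displacement) is the total path length: add the absolute areas under v-t.
0–6 s: v = 0 at t = 4 s; triangle areas 20 + 5 = 25 m
6–10 s: |½(-5 + -10)(4)| = 30 m
10–14 s: v = 0 at t = 12 s; triangle areas 10 + 10 = 20 m
14–17 s: |10| × 3 = 30 m
Total distance = 105 m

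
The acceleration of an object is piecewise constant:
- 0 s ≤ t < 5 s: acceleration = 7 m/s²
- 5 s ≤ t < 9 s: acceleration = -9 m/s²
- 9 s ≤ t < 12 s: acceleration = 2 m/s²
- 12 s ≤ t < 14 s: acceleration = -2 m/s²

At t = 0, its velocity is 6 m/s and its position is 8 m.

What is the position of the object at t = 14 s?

On each constant-a segment, Δv = aΔt and Δx = v₀Δt + ½aΔt²; chain segment to segment.
0–5 s: v starts 6 m/s; Δx = 6·5 + ½·7·5² = 117.5 m; v ends 41 m/s.
5–9 s: v starts 41 m/s; Δx = 41·4 + ½·-9·4² = 92 m; v ends 5 m/s.
9–12 s: v starts 5 m/s; Δx = 5·3 + ½·2·3² = 24 m; v ends 11 m/s.
12–14 s: v starts 11 m/s; Δx = 11·2 + ½·-2·2² = 18 m; v ends 7 m/s.
x(14) = 8 + Σ Δx = 259.5 m.

259.5 m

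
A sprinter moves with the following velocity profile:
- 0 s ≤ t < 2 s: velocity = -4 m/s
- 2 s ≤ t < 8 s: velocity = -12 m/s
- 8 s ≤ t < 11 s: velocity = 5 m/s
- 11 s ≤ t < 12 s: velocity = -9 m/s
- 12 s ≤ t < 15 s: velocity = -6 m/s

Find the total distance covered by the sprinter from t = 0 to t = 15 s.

Distance (not displacement) is the total path length: add the absolute areas under v-t.
0–2 s: |-4| × 2 = 8 m
2–8 s: |-12| × 6 = 72 m
8–11 s: |5| × 3 = 15 m
11–12 s: |-9| × 1 = 9 m
12–15 s: |-6| × 3 = 18 m
Total distance = 122 m

122 m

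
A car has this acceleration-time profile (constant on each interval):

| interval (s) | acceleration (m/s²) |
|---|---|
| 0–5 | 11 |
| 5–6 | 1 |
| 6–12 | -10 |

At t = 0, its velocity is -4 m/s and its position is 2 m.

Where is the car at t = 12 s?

303 m

On each constant-a segment, Δv = aΔt and Δx = v₀Δt + ½aΔt²; chain segment to segment.
0–5 s: v starts -4 m/s; Δx = -4·5 + ½·11·5² = 117.5 m; v ends 51 m/s.
5–6 s: v starts 51 m/s; Δx = 51·1 + ½·1·1² = 51.5 m; v ends 52 m/s.
6–12 s: v starts 52 m/s; Δx = 52·6 + ½·-10·6² = 132 m; v ends -8 m/s.
x(12) = 2 + Σ Δx = 303 m.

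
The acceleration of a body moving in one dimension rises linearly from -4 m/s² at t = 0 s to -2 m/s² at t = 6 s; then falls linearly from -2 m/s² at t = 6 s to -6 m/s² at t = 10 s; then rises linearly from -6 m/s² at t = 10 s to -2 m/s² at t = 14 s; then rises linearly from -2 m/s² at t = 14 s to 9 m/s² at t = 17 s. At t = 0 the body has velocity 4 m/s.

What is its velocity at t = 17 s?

-35.5 m/s

Δv equals the area under the a-t graph; then v = v₀ + Δv.
0–6 s: ½(-4 + -2)(6) = -18 m/s
6–10 s: ½(-2 + -6)(4) = -16 m/s
10–14 s: ½(-6 + -2)(4) = -16 m/s
14–17 s: ½(-2 + 9)(3) = 10.5 m/s
Δv = -39.5 m/s, so v(17) = 4 + (-39.5) = -35.5 m/s.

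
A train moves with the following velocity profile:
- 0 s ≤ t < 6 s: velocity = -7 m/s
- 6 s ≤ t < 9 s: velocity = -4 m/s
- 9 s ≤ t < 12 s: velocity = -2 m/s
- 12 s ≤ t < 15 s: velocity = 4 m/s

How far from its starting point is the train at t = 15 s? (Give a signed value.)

-48 m

Net displacement equals the area under the velocity-time graph (areas below the axis count negative).
0–6 s: -7 × 6 = -42 m
6–9 s: -4 × 3 = -12 m
9–12 s: -2 × 3 = -6 m
12–15 s: 4 × 3 = 12 m
Net displacement = -48 m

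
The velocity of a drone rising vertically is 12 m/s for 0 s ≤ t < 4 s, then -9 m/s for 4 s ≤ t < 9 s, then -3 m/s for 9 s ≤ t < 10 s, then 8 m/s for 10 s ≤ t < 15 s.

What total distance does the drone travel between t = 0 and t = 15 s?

136 m

Total distance travelled is ∫|v| dt — sum the magnitudes of each area piece.
0–4 s: |12| × 4 = 48 m
4–9 s: |-9| × 5 = 45 m
9–10 s: |-3| × 1 = 3 m
10–15 s: |8| × 5 = 40 m
Total distance = 136 m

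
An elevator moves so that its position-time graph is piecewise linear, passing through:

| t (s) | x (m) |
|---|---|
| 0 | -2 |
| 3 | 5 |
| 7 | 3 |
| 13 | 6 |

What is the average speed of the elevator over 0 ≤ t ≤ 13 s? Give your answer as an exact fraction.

Average speed = (total path length)/(elapsed time); on a piecewise-linear x-t graph the path length is Σ|Δx|.
0–3 s: |Δx| = |5 − -2| = 7 m
3–7 s: |Δx| = |3 − 5| = 2 m
7–13 s: |Δx| = |6 − 3| = 3 m
Total path = 12 m; average speed = 12/13 = 12/13 m/s.

12/13 m/s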